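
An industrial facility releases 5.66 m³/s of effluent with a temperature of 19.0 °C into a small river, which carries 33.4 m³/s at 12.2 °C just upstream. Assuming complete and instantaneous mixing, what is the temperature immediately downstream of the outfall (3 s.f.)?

Flow-weighted mixing: C = (Q_r C_r + Q_w C_w)/(Q_r + Q_w)
= (33.4×12.2 + 5.66×19.0)/(33.4 + 5.66) = 515.0/39.06 = 13.19 °C.

13.2 °C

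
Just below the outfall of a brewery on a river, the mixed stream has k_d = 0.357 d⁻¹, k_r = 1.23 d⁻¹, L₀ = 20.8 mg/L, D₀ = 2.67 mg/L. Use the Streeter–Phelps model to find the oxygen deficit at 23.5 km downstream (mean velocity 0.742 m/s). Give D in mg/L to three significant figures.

D ≈ 3.74 mg/L

Travel time t = x/v = 23.5 km / (0.742 m/s) = 23500 m / 0.742 m/s = 31670 s = 0.3666 d.
k_d L₀/(k_r−k_d) = 0.357×20.8/(1.23−0.357) = 7.426/0.8730 = 8.506 mg/L.
e^(−k_d t) = e^(−0.357×0.3666) = 0.8773; e^(−k_r t) = e^(−1.23×0.3666) = 0.6371.
D = 8.506 × (0.8773 − 0.6371) + 2.67 × 0.6371 = 2.044 + 1.701 = 3.745 mg/L.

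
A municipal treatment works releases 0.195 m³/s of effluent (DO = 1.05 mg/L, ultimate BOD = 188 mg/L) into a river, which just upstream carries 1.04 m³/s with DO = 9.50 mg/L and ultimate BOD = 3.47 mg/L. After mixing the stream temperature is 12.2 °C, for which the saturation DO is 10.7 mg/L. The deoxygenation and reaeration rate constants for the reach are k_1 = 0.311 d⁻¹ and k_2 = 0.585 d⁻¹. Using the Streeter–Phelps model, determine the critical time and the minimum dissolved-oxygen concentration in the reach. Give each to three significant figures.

t_c ≈ 2.05 d; minimum DO ≈ 1.53 mg/L

Mixed DO = (1.04×9.50 + 0.195×1.05)/(1.04+0.195) = 10.08/1.235 = 8.166 mg/L.
Mixed L₀ = (1.04×3.47 + 0.195×188)/(1.235) = 40.27/1.235 = 32.61 mg/L.
Initial deficit D₀ = C_s − DO₀ = 10.7 − 8.166 = 2.534 mg/L.
t_c = (1/0.2740) ln[(0.585/0.311)(1 − 2.534×0.2740/(0.311×32.61))] = 3.650 × ln(1.752) = 2.047 d.
D_c = (0.311/0.585) × 32.61 × e^(−0.311×2.047) = 0.5316 × 32.61 × 0.5291 = 9.171 mg/L.
Minimum DO = 10.7 − 9.171 = 1.529 mg/L.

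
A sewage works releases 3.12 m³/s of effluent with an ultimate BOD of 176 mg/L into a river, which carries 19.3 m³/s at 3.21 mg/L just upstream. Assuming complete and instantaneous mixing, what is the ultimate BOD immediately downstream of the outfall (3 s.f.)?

Flow-weighted mixing: C = (Q_r C_r + Q_w C_w)/(Q_r + Q_w)
= (19.3×3.21 + 3.12×176)/(19.3 + 3.12) = 611.1/22.42 = 27.26 mg/L.

27.3 mg/L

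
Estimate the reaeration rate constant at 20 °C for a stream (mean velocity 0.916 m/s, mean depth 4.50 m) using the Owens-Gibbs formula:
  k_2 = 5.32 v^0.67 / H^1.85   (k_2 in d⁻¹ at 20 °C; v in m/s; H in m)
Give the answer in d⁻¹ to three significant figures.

k_2 = 5.32 × 0.916^0.67 / 4.50^1.85 = 5.32 × 0.9429 / 16.16 = 0.3104 d⁻¹.

k_2 ≈ 0.310 d⁻¹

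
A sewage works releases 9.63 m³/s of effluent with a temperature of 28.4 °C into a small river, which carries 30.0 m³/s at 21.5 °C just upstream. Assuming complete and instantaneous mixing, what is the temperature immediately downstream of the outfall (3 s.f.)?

Flow-weighted mixing: C = (Q_r C_r + Q_w C_w)/(Q_r + Q_w)
= (30.0×21.5 + 9.63×28.4)/(30.0 + 9.63) = 918.5/39.63 = 23.18 °C.

23.2 °C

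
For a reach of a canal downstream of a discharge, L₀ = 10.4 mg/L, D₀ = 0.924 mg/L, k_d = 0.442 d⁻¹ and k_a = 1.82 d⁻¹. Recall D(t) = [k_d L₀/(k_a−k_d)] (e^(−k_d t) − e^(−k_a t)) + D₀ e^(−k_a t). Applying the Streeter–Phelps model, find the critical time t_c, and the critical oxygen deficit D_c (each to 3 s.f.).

t_c ≈ 0.792 d; D_c ≈ 1.78 mg/L

With k_a/k_d = 4.118 and 1 − D₀(k_a−k_d)/(k_d L₀) = 0.7230,
t_c = ln(4.118 × 0.7230) / (1.82 − 0.442) = ln(2.977) / 1.378 = 1.091/1.378 = 0.7917 d.
D_c = (k_d/k_a) L₀ e^(−k_d t_c) = (0.442/1.82) × 10.4 × e^(−0.442×0.7917) = 0.2429 × 10.4 × 0.7047 = 1.780 mg/L.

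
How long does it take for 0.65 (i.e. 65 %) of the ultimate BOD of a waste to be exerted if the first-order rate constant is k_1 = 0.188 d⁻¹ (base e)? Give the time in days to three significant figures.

t ≈ 5.58 d

y/L₀ = 1 − e^(−k_1 t) = 0.65 ⇒ e^(−k_1 t) = 0.350
t = −ln(0.350) / 0.188 = 1.050 / 0.188 = 5.584 d.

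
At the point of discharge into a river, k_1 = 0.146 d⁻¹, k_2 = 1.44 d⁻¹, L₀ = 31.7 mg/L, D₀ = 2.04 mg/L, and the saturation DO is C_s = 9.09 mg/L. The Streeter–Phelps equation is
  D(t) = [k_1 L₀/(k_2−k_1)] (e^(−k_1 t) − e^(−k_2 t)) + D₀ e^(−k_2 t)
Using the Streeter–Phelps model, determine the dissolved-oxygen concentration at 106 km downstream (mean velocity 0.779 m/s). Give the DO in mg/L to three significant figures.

DO ≈ 6.41 mg/L

Travel time t = x/v = 106 km / (0.779 m/s) = 106000 m / 0.779 m/s = 136100 s = 1.575 d.
k_1 L₀/(k_2−k_1) = 0.146×31.7/(1.44−0.146) = 4.628/1.294 = 3.577 mg/L.
e^(−k_1 t) = e^(−0.146×1.575) = 0.7946; e^(−k_2 t) = e^(−1.44×1.575) = 0.1035.
D = 3.577 × (0.7946 − 0.1035) + 2.04 × 0.1035 = 2.472 + 0.2112 = 2.683 mg/L.
DO = C_s − D = 9.09 − 2.683 = 6.407 mg/L.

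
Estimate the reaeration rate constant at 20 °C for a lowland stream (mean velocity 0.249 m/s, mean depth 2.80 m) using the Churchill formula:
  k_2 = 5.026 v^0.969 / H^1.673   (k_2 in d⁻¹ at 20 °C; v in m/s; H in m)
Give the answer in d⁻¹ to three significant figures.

k_2 = 5.026 × 0.249^0.969 / 2.80^1.673 = 5.026 × 0.2600 / 5.599 = 0.2334 d⁻¹.

k_2 ≈ 0.233 d⁻¹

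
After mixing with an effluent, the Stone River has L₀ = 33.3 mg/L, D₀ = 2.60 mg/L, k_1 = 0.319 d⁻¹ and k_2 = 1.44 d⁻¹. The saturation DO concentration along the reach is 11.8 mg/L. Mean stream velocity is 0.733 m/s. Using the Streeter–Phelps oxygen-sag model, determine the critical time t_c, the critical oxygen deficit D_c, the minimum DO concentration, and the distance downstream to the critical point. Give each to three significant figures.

t_c = [1/(k_2−k_1)] ln[(k_2/k_1)(1 − D₀(k_2−k_1)/(k_1 L₀))]
= [1/(1.44−0.319)] ln[(1.44/0.319)(1 − 2.60×1.121/(0.319×33.3))]
= (1/1.121) ln[4.514 × 0.7256] = 0.8921 × ln(3.276) = 0.8921 × 1.186 = 1.058 d.
L(t_c) = L₀ e^(−k_1 t_c) = 33.3 × 0.7135 = 23.76 mg/L, and at the critical point k_2 D_c = k_1 L, so D_c = (0.319/1.44) × 23.76 = 5.263 mg/L.
Minimum DO = C_s − D_c = 11.8 − 5.263 = 6.537 mg/L.
x_c = v t_c = 0.733 m/s × 1.058 d × 86400 s/d = 67030 m ≈ 67.0 km.

t_c ≈ 1.06 d; D_c ≈ 5.26 mg/L; min DO ≈ 6.54 mg/L; x_c ≈ 67.0 km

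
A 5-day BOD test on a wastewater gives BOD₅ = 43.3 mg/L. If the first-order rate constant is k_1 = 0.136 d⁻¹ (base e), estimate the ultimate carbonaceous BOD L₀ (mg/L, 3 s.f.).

BOD₅ = L₀(1 − e^(−5k_1)) ⇒ L₀ = BOD₅ / (1 − e^(−5×0.136))
= 43.3 / (1 − 0.5066) = 43.3 / 0.4934 = 87.76 mg/L.

L₀ ≈ 87.8 mg/L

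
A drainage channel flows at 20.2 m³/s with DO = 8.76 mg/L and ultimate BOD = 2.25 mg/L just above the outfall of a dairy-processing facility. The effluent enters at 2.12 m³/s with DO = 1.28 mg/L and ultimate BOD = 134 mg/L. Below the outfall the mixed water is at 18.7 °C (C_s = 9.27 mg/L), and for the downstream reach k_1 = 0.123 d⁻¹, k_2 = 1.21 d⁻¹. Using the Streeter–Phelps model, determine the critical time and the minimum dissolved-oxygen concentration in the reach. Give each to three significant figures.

Mixed DO = (20.2×8.76 + 2.12×1.28)/(20.2+2.12) = 179.7/22.32 = 8.050 mg/L.
Mixed L₀ = (20.2×2.25 + 2.12×134)/(22.32) = 329.5/22.32 = 14.76 mg/L.
Initial deficit D₀ = C_s − DO₀ = 9.27 − 8.050 = 1.220 mg/L.
t_c = (1/1.087) ln[(1.21/0.123)(1 − 1.220×1.087/(0.123×14.76))] = 0.9200 × ln(2.651) = 0.8968 d.
D_c = (0.123/1.21) × 14.76 × e^(−0.123×0.8968) = 0.1017 × 14.76 × 0.8956 = 1.344 mg/L.
Minimum DO = 9.27 − 1.344 = 7.926 mg/L.

t_c ≈ 0.897 d; minimum DO ≈ 7.93 mg/L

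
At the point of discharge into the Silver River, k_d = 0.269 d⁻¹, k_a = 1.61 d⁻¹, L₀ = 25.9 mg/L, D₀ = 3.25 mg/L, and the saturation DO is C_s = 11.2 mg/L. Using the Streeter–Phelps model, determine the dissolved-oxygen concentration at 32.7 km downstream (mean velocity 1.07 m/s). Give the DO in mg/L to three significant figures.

Travel time t = x/v = 32.7 km / (1.07 m/s) = 32700 m / 1.07 m/s = 30560 s = 0.3537 d.
k_d L₀/(k_a−k_d) = 0.269×25.9/(1.61−0.269) = 6.967/1.341 = 5.195 mg/L.
e^(−k_d t) = e^(−0.269×0.3537) = 0.9092; e^(−k_a t) = e^(−1.61×0.3537) = 0.5658.
D = 5.195 × (0.9092 − 0.5658) + 3.25 × 0.5658 = 1.784 + 1.839 = 3.623 mg/L.
DO = C_s − D = 11.2 − 3.623 = 7.577 mg/L.

DO ≈ 7.58 mg/L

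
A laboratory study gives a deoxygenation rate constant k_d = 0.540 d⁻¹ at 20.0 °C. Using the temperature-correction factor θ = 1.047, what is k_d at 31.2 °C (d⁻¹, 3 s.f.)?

k_d(T₂) = k_d(T₁) · θ^(T₂−T₁) = 0.540 × 1.047^(31.2−20.0)
= 0.540 × 1.047^11.2 = 0.540 × 1.673 = 0.9032 d⁻¹.

k_d ≈ 0.903 d⁻¹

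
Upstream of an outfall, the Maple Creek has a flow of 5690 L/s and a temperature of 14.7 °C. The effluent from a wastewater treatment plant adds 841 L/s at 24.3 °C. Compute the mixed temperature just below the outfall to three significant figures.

Flow-weighted mixing: C = (Q_r C_r + Q_w C_w)/(Q_r + Q_w)
= (5690×14.7 + 841×24.3)/(5690 + 841) = 104100/6531 = 15.94 °C.

15.9 °C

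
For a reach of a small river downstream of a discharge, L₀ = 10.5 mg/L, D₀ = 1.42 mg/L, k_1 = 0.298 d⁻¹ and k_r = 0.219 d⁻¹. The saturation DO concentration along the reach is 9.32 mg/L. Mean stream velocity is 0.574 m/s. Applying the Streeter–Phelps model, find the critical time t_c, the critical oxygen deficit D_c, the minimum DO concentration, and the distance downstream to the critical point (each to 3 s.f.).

t_c ≈ 3.45 d; D_c ≈ 5.11 mg/L; min DO ≈ 4.21 mg/L; x_c ≈ 171 km

With k_r/k_1 = 0.7349 and 1 − D₀(k_r−k_1)/(k_1 L₀) = 1.036,
t_c = ln(0.7349 × 1.036) / (0.219 − 0.298) = ln(0.7612) / -0.07900 = -0.2728/-0.07900 = 3.453 d.
D_c = (k_1/k_r) L₀ e^(−k_1 t_c) = (0.298/0.219) × 10.5 × e^(−0.298×3.453) = 1.361 × 10.5 × 0.3574 = 5.106 mg/L.
Minimum DO = C_s − D_c = 9.32 − 5.106 = 4.214 mg/L.
x_c = v t_c = 0.574 m/s × 3.453 d × 86400 s/d = 171300 m ≈ 171 km.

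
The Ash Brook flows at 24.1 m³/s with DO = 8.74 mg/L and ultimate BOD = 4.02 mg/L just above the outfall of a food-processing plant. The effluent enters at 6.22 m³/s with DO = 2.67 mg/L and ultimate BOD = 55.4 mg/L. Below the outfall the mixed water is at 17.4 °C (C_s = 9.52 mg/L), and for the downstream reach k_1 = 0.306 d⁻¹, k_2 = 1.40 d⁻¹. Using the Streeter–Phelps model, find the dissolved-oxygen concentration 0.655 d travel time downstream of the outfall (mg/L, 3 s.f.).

DO ≈ 7.01 mg/L

Mixed DO = (24.1×8.74 + 6.22×2.67)/(24.1+6.22) = 227.2/30.32 = 7.495 mg/L.
Mixed L₀ = (24.1×4.02 + 6.22×55.4)/(30.32) = 441.5/30.32 = 14.56 mg/L.
Initial deficit D₀ = C_s − DO₀ = 9.52 − 7.495 = 2.025 mg/L.
D(0.655) = [0.306×14.56/(1.40−0.306)](e^(−0.306×0.655) − e^(−1.40×0.655)) + 2.025 e^(−1.40×0.655)
= 4.073 × (0.8184 − 0.3997) + 2.025 × 0.3997 = 2.515 mg/L.
DO = 9.52 − 2.515 = 7.005 mg/L.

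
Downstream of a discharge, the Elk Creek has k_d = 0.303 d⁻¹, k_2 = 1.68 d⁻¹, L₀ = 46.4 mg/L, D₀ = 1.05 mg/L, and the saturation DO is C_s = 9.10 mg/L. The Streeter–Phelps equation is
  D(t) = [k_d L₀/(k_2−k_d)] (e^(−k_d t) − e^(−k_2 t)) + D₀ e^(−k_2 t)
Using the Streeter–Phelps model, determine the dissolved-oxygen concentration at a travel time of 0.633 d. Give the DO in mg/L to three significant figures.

DO ≈ 3.83 mg/L

k_d L₀/(k_2−k_d) = 0.303×46.4/(1.68−0.303) = 14.06/1.377 = 10.21 mg/L.
e^(−k_d t) = e^(−0.303×0.6330) = 0.8255; e^(−k_2 t) = e^(−1.68×0.6330) = 0.3453.
D = 10.21 × (0.8255 − 0.3453) + 1.05 × 0.3453 = 4.903 + 0.3625 = 5.265 mg/L.
DO = C_s − D = 9.10 − 5.265 = 3.835 mg/L.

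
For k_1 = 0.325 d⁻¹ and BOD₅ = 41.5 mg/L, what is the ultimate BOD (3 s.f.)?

BOD₅ = L₀(1 − e^(−5k_1)) ⇒ L₀ = BOD₅ / (1 − e^(−5×0.325))
= 41.5 / (1 − 0.1969) = 41.5 / 0.8031 = 51.68 mg/L.

L₀ ≈ 51.7 mg/L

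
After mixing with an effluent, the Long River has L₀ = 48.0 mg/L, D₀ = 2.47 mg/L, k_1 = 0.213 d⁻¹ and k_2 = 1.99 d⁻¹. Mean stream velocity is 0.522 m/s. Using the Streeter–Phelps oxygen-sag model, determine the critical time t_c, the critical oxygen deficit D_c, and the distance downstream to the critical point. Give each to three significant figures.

t_c = [1/(k_2−k_1)] ln[(k_2/k_1)(1 − D₀(k_2−k_1)/(k_1 L₀))]
= [1/(1.99−0.213)] ln[(1.99/0.213)(1 − 2.47×1.777/(0.213×48.0))]
= (1/1.777) ln[9.343 × 0.5707] = 0.5627 × ln(5.332) = 0.5627 × 1.674 = 0.9419 d.
D_c = (k_1/k_2) L₀ e^(−k_1 t_c) = (0.213/1.99) × 48.0 × e^(−0.213×0.9419) = 0.1070 × 48.0 × 0.8182 = 4.204 mg/L.
x_c = v t_c = 0.522 m/s × 0.9419 d × 86400 s/d = 42480 m ≈ 42.5 km.

t_c ≈ 0.942 d; D_c ≈ 4.20 mg/L; x_c ≈ 42.5 km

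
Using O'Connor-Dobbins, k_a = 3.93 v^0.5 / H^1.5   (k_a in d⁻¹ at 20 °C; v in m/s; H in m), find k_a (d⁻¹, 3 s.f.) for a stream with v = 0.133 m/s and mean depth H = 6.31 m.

k_a ≈ 0.0904 d⁻¹

k_a = 3.93 × 0.133^0.5 / 6.31^1.5 = 3.93 × 0.3647 / 15.85 = 0.09042 d⁻¹.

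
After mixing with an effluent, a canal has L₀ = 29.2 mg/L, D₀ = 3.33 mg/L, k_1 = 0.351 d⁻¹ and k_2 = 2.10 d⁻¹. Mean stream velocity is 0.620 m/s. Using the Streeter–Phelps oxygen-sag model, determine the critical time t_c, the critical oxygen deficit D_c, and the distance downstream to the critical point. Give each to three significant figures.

t_c ≈ 0.543 d; D_c ≈ 4.03 mg/L; x_c ≈ 29.1 km

At the critical point dD/dt = 0, so k_1 L₀ e^(−k_1 t) = k_2 D. Substituting D(t) from the Streeter–Phelps equation and solving for t gives
t_c = ln[(k_2/k_1)(1 − D₀(k_2−k_1)/(k_1 L₀))] / (k_2−k_1).
Here k_2−k_1 = 1.749 d⁻¹ and 1 − D₀(k_2−k_1)/(k_1 L₀) = 1 − 3.33×1.749/(0.351×29.2) = 0.4317, so
t_c = ln(5.983 × 0.4317) / 1.749 = 0.9490 / 1.749 = 0.5426 d.
D_c = (k_1/k_2) L₀ e^(−k_1 t_c) = (0.351/2.10) × 29.2 × e^(−0.351×0.5426) = 0.1671 × 29.2 × 0.8266 = 4.034 mg/L.
x_c = v t_c = 0.620 m/s × 0.5426 d × 86400 s/d = 29070 m ≈ 29.1 km.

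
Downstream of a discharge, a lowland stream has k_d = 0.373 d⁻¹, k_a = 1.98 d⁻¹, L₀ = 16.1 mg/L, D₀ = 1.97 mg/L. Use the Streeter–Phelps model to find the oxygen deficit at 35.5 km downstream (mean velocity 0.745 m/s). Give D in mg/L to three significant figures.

Travel time t = x/v = 35.5 km / (0.745 m/s) = 35500 m / 0.745 m/s = 47650 s = 0.5515 d.
k_d L₀/(k_a−k_d) = 0.373×16.1/(1.98−0.373) = 6.005/1.607 = 3.737 mg/L.
e^(−k_d t) = e^(−0.373×0.5515) = 0.8141; e^(−k_a t) = e^(−1.98×0.5515) = 0.3355.
D = 3.737 × (0.8141 − 0.3355) + 1.97 × 0.3355 = 1.788 + 0.6610 = 2.449 mg/L.

D ≈ 2.45 mg/L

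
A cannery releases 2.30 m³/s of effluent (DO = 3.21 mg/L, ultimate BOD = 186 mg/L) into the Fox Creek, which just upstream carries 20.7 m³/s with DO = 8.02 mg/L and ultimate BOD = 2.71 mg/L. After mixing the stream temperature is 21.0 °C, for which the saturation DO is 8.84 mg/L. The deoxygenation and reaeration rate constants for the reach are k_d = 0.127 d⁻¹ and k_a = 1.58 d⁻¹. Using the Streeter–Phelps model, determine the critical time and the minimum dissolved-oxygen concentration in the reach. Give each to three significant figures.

Mixed DO = (20.7×8.02 + 2.30×3.21)/(20.7+2.30) = 173.4/23.00 = 7.539 mg/L.
Mixed L₀ = (20.7×2.71 + 2.30×186)/(23.00) = 483.9/23.00 = 21.04 mg/L.
Initial deficit D₀ = C_s − DO₀ = 8.84 − 7.539 = 1.301 mg/L.
t_c = (1/1.453) ln[(1.58/0.127)(1 − 1.301×1.453/(0.127×21.04))] = 0.6882 × ln(3.639) = 0.8890 d.
D_c = (0.127/1.58) × 21.04 × e^(−0.127×0.8890) = 0.08038 × 21.04 × 0.8932 = 1.511 mg/L.
Minimum DO = 8.84 − 1.511 = 7.329 mg/L.

t_c ≈ 0.889 d; minimum DO ≈ 7.33 mg/L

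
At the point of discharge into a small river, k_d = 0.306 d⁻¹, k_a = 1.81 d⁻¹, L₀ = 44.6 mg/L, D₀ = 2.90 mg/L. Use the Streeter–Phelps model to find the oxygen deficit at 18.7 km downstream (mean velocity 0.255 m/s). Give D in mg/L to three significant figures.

Travel time t = x/v = 18.7 km / (0.255 m/s) = 18700 m / 0.255 m/s = 73330 s = 0.8488 d.
k_d L₀/(k_a−k_d) = 0.306×44.6/(1.81−0.306) = 13.65/1.504 = 9.074 mg/L.
e^(−k_d t) = e^(−0.306×0.8488) = 0.7713; e^(−k_a t) = e^(−1.81×0.8488) = 0.2152.
D = 9.074 × (0.7713 − 0.2152) + 2.90 × 0.2152 = 5.046 + 0.6240 = 5.670 mg/L.

D ≈ 5.67 mg/L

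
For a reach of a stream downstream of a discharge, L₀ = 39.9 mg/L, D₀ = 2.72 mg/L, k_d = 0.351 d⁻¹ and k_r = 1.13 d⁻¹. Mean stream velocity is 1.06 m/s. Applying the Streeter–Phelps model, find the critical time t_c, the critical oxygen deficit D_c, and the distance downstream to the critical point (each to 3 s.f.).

At the critical point dD/dt = 0, so k_d L₀ e^(−k_d t) = k_r D. Substituting D(t) from the Streeter–Phelps equation and solving for t gives
t_c = ln[(k_r/k_d)(1 − D₀(k_r−k_d)/(k_d L₀))] / (k_r−k_d).
Here k_r−k_d = 0.7790 d⁻¹ and 1 − D₀(k_r−k_d)/(k_d L₀) = 1 − 2.72×0.7790/(0.351×39.9) = 0.8487, so
t_c = ln(3.219 × 0.8487) / 0.7790 = 1.005 / 0.7790 = 1.290 d.
L(t_c) = L₀ e^(−k_d t_c) = 39.9 × 0.6358 = 25.37 mg/L, and at the critical point k_r D_c = k_d L, so D_c = (0.351/1.13) × 25.37 = 7.880 mg/L.
x_c = v t_c = 1.06 m/s × 1.290 d × 86400 s/d = 118200 m ≈ 118 km.

t_c ≈ 1.29 d; D_c ≈ 7.88 mg/L; x_c ≈ 118 km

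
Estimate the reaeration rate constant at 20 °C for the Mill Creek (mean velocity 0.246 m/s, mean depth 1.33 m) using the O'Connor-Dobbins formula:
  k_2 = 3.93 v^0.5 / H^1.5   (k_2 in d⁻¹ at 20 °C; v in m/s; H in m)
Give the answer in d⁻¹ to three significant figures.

k_2 = 3.93 × 0.246^0.5 / 1.33^1.5 = 3.93 × 0.4960 / 1.534 = 1.271 d⁻¹.

k_2 ≈ 1.27 d⁻¹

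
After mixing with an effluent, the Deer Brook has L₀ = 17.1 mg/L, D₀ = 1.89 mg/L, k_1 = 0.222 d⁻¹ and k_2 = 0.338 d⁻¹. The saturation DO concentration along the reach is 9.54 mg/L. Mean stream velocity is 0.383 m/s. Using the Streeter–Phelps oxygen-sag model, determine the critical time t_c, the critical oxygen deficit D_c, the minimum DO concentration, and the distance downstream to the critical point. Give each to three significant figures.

With k_2/k_1 = 1.523 and 1 − D₀(k_2−k_1)/(k_1 L₀) = 0.9422,
t_c = ln(1.523 × 0.9422) / (0.338 − 0.222) = ln(1.435) / 0.1160 = 0.3609/0.1160 = 3.111 d.
D_c = (k_1/k_2) L₀ e^(−k_1 t_c) = (0.222/0.338) × 17.1 × e^(−0.222×3.111) = 0.6568 × 17.1 × 0.5012 = 5.630 mg/L.
Minimum DO = C_s − D_c = 9.54 − 5.630 = 3.910 mg/L.
x_c = v t_c = 0.383 m/s × 3.111 d × 86400 s/d = 102900 m ≈ 103 km.

t_c ≈ 3.11 d; D_c ≈ 5.63 mg/L; min DO ≈ 3.91 mg/L; x_c ≈ 103 km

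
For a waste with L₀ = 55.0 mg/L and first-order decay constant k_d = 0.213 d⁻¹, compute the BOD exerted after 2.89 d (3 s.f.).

y_t = L₀(1 − e^(−k_d t)) = 55.0 × (1 − e^(−0.213×2.89))
= 55.0 × (1 − 0.5403) = 55.0 × 0.4597 = 25.28 mg/L.

y ≈ 25.3 mg/L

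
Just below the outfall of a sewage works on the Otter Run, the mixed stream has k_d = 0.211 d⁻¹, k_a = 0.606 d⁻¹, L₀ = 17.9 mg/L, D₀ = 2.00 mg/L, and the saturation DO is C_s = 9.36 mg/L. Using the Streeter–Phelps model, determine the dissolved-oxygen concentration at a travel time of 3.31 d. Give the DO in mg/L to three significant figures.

k_d L₀/(k_a−k_d) = 0.211×17.9/(0.606−0.211) = 3.777/0.3950 = 9.562 mg/L.
e^(−k_d t) = e^(−0.211×3.310) = 0.4974; e^(−k_a t) = e^(−0.606×3.310) = 0.1345.
D = 9.562 × (0.4974 − 0.1345) + 2.00 × 0.1345 = 3.469 + 0.2691 = 3.738 mg/L.
DO = C_s − D = 9.36 − 3.738 = 5.622 mg/L.

DO ≈ 5.62 mg/L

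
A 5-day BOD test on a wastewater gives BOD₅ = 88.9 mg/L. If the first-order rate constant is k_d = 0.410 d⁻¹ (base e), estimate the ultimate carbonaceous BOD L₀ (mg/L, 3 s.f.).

L₀ ≈ 102 mg/L

BOD₅ = L₀(1 − e^(−5k_d)) ⇒ L₀ = BOD₅ / (1 − e^(−5×0.410))
= 88.9 / (1 − 0.1287) = 88.9 / 0.8713 = 102.0 mg/L.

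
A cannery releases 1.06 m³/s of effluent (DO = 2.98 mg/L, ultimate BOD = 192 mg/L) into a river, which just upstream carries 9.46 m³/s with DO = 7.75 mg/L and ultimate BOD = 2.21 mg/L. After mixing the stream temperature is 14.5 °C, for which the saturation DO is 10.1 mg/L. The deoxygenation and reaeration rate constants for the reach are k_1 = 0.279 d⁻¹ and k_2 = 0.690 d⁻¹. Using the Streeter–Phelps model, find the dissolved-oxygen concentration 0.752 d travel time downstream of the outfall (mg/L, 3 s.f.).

DO ≈ 5.29 mg/L

Mixed DO = (9.46×7.75 + 1.06×2.98)/(9.46+1.06) = 76.47/10.52 = 7.269 mg/L.
Mixed L₀ = (9.46×2.21 + 1.06×192)/(10.52) = 224.4/10.52 = 21.33 mg/L.
Initial deficit D₀ = C_s − DO₀ = 10.1 − 7.269 = 2.831 mg/L.
D(0.752) = [0.279×21.33/(0.690−0.279)](e^(−0.279×0.752) − e^(−0.690×0.752)) + 2.831 e^(−0.690×0.752)
= 14.48 × (0.8107 − 0.5952) + 2.831 × 0.5952 = 4.806 mg/L.
DO = 10.1 − 4.806 = 5.294 mg/L.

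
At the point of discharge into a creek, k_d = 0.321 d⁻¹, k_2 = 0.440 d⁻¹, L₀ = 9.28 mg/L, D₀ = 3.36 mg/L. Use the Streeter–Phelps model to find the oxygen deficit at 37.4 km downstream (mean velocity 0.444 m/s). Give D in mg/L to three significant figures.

D ≈ 4.19 mg/L

Travel time t = x/v = 37.4 km / (0.444 m/s) = 37400 m / 0.444 m/s = 84230 s = 0.9749 d.
k_d L₀/(k_2−k_d) = 0.321×9.28/(0.440−0.321) = 2.979/0.1190 = 25.03 mg/L.
e^(−k_d t) = e^(−0.321×0.9749) = 0.7313; e^(−k_2 t) = e^(−0.440×0.9749) = 0.6512.
D = 25.03 × (0.7313 − 0.6512) + 3.36 × 0.6512 = 2.005 + 2.188 = 4.193 mg/L.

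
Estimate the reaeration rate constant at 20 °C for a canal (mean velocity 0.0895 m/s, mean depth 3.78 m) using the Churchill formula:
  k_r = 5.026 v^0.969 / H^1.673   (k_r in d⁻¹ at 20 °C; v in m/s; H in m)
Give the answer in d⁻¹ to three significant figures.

k_r = 5.026 × 0.0895^0.969 / 3.78^1.673 = 5.026 × 0.09645 / 9.250 = 0.05241 d⁻¹.

k_r ≈ 0.0524 d⁻¹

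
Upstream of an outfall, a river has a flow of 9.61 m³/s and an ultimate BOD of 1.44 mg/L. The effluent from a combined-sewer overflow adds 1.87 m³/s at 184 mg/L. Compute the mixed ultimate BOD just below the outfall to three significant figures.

31.2 mg/L

Flow-weighted mixing: C = (Q_r C_r + Q_w C_w)/(Q_r + Q_w)
= (9.61×1.44 + 1.87×184)/(9.61 + 1.87) = 357.9/11.48 = 31.18 mg/L.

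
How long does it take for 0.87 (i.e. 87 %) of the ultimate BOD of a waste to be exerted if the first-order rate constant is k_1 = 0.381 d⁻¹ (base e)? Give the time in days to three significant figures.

t ≈ 5.35 d

y/L₀ = 1 − e^(−k_1 t) = 0.87 ⇒ e^(−k_1 t) = 0.130
t = −ln(0.130) / 0.381 = 2.040 / 0.381 = 5.355 d.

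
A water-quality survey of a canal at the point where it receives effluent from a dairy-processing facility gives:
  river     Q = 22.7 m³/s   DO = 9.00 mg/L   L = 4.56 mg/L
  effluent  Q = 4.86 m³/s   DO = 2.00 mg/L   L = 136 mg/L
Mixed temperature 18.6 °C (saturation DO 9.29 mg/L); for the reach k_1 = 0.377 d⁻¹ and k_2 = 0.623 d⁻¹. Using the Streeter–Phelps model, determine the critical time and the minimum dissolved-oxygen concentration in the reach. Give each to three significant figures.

Mixed DO = (22.7×9.00 + 4.86×2.00)/(22.7+4.86) = 214.0/27.56 = 7.766 mg/L.
Mixed L₀ = (22.7×4.56 + 4.86×136)/(27.56) = 764.5/27.56 = 27.74 mg/L.
Initial deficit D₀ = C_s − DO₀ = 9.29 − 7.766 = 1.524 mg/L.
t_c = (1/0.2460) ln[(0.623/0.377)(1 − 1.524×0.2460/(0.377×27.74))] = 4.065 × ln(1.593) = 1.893 d.
D_c = (0.377/0.623) × 27.74 × e^(−0.377×1.893) = 0.6051 × 27.74 × 0.4898 = 8.221 mg/L.
Minimum DO = 9.29 − 8.221 = 1.069 mg/L.

t_c ≈ 1.89 d; minimum DO ≈ 1.07 mg/L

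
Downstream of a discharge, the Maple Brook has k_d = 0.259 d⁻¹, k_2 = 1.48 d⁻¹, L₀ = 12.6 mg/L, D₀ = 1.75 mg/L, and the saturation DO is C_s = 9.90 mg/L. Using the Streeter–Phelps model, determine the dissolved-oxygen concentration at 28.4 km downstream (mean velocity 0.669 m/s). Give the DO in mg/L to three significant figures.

DO ≈ 7.99 mg/L

Travel time t = x/v = 28.4 km / (0.669 m/s) = 28400 m / 0.669 m/s = 42450 s = 0.4913 d.
k_d L₀/(k_2−k_d) = 0.259×12.6/(1.48−0.259) = 3.263/1.221 = 2.673 mg/L.
e^(−k_d t) = e^(−0.259×0.4913) = 0.8805; e^(−k_2 t) = e^(−1.48×0.4913) = 0.4833.
D = 2.673 × (0.8805 − 0.4833) + 1.75 × 0.4833 = 1.062 + 0.8457 = 1.907 mg/L.
DO = C_s − D = 9.90 − 1.907 = 7.993 mg/L.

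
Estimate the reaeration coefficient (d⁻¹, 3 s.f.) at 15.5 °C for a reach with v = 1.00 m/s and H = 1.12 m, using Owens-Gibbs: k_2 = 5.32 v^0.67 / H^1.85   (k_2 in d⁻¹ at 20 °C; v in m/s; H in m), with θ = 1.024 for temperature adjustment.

k_2(20) = 5.32 × 1.00^0.67 / 1.12^1.85 = 5.32 × 1.000 / 1.233 = 4.314 d⁻¹.
k_2(15.5) = 4.314 × 1.024^(15.5−20) = 4.314 × 0.8988 = 3.877 d⁻¹.

k_2 ≈ 3.88 d⁻¹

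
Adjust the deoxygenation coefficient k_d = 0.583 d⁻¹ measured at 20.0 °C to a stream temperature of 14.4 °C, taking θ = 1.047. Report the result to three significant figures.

k_d ≈ 0.451 d⁻¹

k_d(T₂) = k_d(T₁) · θ^(T₂−T₁) = 0.583 × 1.047^(14.4−20.0)
= 0.583 × 1.047^-5.60 = 0.583 × 0.7732 = 0.4508 d⁻¹.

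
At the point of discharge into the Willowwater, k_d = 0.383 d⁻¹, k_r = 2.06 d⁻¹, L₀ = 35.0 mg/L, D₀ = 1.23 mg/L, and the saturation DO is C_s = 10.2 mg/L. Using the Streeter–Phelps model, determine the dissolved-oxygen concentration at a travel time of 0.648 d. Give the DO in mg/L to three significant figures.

k_d L₀/(k_r−k_d) = 0.383×35.0/(2.06−0.383) = 13.41/1.677 = 7.993 mg/L.
e^(−k_d t) = e^(−0.383×0.6480) = 0.7802; e^(−k_r t) = e^(−2.06×0.6480) = 0.2632.
D = 7.993 × (0.7802 − 0.2632) + 1.23 × 0.2632 = 4.133 + 0.3237 = 4.457 mg/L.
DO = C_s − D = 10.2 − 4.457 = 5.743 mg/L.

DO ≈ 5.74 mg/L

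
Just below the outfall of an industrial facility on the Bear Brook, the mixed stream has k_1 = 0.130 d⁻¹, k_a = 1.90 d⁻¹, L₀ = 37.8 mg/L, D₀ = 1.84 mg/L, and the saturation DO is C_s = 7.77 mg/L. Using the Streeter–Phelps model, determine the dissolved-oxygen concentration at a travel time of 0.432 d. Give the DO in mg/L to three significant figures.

k_1 L₀/(k_a−k_1) = 0.130×37.8/(1.90−0.130) = 4.914/1.770 = 2.776 mg/L.
e^(−k_1 t) = e^(−0.130×0.4320) = 0.9454; e^(−k_a t) = e^(−1.90×0.4320) = 0.4401.
D = 2.776 × (0.9454 − 0.4401) + 1.84 × 0.4401 = 1.403 + 0.8097 = 2.213 mg/L.
DO = C_s − D = 7.77 − 2.213 = 5.557 mg/L.

DO ≈ 5.56 mg/L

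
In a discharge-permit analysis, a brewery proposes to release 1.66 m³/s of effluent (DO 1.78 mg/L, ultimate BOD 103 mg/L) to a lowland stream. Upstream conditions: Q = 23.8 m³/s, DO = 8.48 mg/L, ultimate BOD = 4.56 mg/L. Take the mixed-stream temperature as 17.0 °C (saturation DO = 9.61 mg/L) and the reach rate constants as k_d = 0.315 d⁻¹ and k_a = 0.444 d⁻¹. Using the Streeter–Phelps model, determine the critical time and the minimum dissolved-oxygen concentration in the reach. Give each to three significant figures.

Mixed DO = (23.8×8.48 + 1.66×1.78)/(23.8+1.66) = 204.8/25.46 = 8.043 mg/L.
Mixed L₀ = (23.8×4.56 + 1.66×103)/(25.46) = 279.5/25.46 = 10.98 mg/L.
Initial deficit D₀ = C_s − DO₀ = 9.61 − 8.043 = 1.567 mg/L.
t_c = (1/0.1290) ln[(0.444/0.315)(1 − 1.567×0.1290/(0.315×10.98))] = 7.752 × ln(1.327) = 2.194 d.
D_c = (0.315/0.444) × 10.98 × e^(−0.315×2.194) = 0.7095 × 10.98 × 0.5010 = 3.902 mg/L.
Minimum DO = 9.61 − 3.902 = 5.708 mg/L.

t_c ≈ 2.19 d; minimum DO ≈ 5.71 mg/L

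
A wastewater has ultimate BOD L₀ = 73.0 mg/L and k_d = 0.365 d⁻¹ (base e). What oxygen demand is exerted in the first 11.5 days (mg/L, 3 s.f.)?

y ≈ 71.9 mg/L

y_t = L₀(1 − e^(−k_d t)) = 73.0 × (1 − e^(−0.365×11.5))
= 73.0 × (1 − 0.01503) = 73.0 × 0.9850 = 71.90 mg/L.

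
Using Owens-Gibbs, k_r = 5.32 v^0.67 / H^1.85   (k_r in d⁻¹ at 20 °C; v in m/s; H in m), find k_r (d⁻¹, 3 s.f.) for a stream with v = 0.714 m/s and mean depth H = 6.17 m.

k_r ≈ 0.147 d⁻¹

k_r = 5.32 × 0.714^0.67 / 6.17^1.85 = 5.32 × 0.7980 / 28.98 = 0.1465 d⁻¹.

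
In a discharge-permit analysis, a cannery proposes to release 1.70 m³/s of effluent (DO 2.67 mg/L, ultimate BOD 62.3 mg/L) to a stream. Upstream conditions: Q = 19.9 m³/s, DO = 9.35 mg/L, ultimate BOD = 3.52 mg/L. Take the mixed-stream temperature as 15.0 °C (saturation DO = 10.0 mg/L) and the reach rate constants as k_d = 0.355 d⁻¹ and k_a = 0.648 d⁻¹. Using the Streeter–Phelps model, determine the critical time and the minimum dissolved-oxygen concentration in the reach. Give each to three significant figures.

Mixed DO = (19.9×9.35 + 1.70×2.67)/(19.9+1.70) = 190.6/21.60 = 8.824 mg/L.
Mixed L₀ = (19.9×3.52 + 1.70×62.3)/(21.60) = 176.0/21.60 = 8.146 mg/L.
Initial deficit D₀ = C_s − DO₀ = 10.0 − 8.824 = 1.176 mg/L.
t_c = (1/0.2930) ln[(0.648/0.355)(1 − 1.176×0.2930/(0.355×8.146))] = 3.413 × ln(1.608) = 1.621 d.
D_c = (0.355/0.648) × 8.146 × e^(−0.355×1.621) = 0.5478 × 8.146 × 0.5625 = 2.510 mg/L.
Minimum DO = 10.0 − 2.510 = 7.490 mg/L.

t_c ≈ 1.62 d; minimum DO ≈ 7.49 mg/L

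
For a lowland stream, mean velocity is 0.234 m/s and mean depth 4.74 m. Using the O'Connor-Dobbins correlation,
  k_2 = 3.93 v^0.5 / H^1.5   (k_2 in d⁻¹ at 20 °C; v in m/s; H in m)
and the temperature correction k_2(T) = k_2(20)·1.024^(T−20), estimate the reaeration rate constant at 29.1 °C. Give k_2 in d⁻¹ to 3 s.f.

k_2 ≈ 0.229 d⁻¹

k_2(20) = 3.93 × 0.234^0.5 / 4.74^1.5 = 3.93 × 0.4837 / 10.32 = 0.1842 d⁻¹.
k_2(29.1) = 0.1842 × 1.024^(29.1−20) = 0.1842 × 1.241 = 0.2286 d⁻¹.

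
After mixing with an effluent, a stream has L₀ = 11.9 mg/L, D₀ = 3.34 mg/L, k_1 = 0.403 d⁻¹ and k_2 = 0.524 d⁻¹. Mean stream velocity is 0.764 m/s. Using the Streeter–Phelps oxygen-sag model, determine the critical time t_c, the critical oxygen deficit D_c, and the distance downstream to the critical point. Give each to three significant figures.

t_c ≈ 1.44 d; D_c ≈ 5.12 mg/L; x_c ≈ 95.2 km

t_c = [1/(k_2−k_1)] ln[(k_2/k_1)(1 − D₀(k_2−k_1)/(k_1 L₀))]
= [1/(0.524−0.403)] ln[(0.524/0.403)(1 − 3.34×0.1210/(0.403×11.9))]
= (1/0.1210) ln[1.300 × 0.9157] = 8.264 × ln(1.191) = 8.264 × 0.1745 = 1.442 d.
D_c = (k_1/k_2) L₀ e^(−k_1 t_c) = (0.403/0.524) × 11.9 × e^(−0.403×1.442) = 0.7691 × 11.9 × 0.5592 = 5.118 mg/L.
x_c = v t_c = 0.764 m/s × 1.442 d × 86400 s/d = 95210 m ≈ 95.2 km.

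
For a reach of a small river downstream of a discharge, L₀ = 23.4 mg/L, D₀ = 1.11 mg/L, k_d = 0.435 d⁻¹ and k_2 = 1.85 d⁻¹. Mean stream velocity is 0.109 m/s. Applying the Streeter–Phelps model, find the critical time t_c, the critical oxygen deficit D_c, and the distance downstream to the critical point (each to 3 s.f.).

t_c ≈ 0.905 d; D_c ≈ 3.71 mg/L; x_c ≈ 8.52 km

With k_2/k_d = 4.253 and 1 − D₀(k_2−k_d)/(k_d L₀) = 0.8457,
t_c = ln(4.253 × 0.8457) / (1.85 − 0.435) = ln(3.597) / 1.415 = 1.280/1.415 = 0.9046 d.
D_c = (k_d/k_2) L₀ e^(−k_d t_c) = (0.435/1.85) × 23.4 × e^(−0.435×0.9046) = 0.2351 × 23.4 × 0.6747 = 3.712 mg/L.
x_c = v t_c = 0.109 m/s × 0.9046 d × 86400 s/d = 8519 m ≈ 8.52 km.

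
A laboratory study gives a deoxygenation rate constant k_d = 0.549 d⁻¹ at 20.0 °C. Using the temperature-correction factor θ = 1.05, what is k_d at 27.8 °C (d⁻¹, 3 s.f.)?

k_d ≈ 0.803 d⁻¹

k_d(T₂) = k_d(T₁) · θ^(T₂−T₁) = 0.549 × 1.05^(27.8−20.0)
= 0.549 × 1.05^7.80 = 0.549 × 1.463 = 0.8032 d⁻¹.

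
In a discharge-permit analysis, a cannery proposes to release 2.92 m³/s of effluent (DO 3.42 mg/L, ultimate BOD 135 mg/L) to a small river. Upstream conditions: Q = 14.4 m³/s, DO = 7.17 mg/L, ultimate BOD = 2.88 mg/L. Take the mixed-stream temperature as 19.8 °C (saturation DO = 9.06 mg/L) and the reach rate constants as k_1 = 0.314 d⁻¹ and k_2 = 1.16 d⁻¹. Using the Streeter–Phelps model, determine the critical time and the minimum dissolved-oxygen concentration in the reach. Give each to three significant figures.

t_c ≈ 1.17 d; minimum DO ≈ 4.35 mg/L

Mixed DO = (14.4×7.17 + 2.92×3.42)/(14.4+2.92) = 113.2/17.32 = 6.538 mg/L.
Mixed L₀ = (14.4×2.88 + 2.92×135)/(17.32) = 435.7/17.32 = 25.15 mg/L.
Initial deficit D₀ = C_s − DO₀ = 9.06 − 6.538 = 2.522 mg/L.
t_c = (1/0.8460) ln[(1.16/0.314)(1 − 2.522×0.8460/(0.314×25.15))] = 1.182 × ln(2.696) = 1.172 d.
D_c = (0.314/1.16) × 25.15 × e^(−0.314×1.172) = 0.2707 × 25.15 × 0.6920 = 4.712 mg/L.
Minimum DO = 9.06 − 4.712 = 4.348 mg/L.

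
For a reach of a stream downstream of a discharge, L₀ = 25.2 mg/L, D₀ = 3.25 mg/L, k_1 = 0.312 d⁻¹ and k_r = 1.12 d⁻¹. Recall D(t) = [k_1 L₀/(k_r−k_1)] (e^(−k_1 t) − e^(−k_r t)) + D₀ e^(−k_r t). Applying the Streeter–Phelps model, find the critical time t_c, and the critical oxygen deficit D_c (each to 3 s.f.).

t_c ≈ 1.08 d; D_c ≈ 5.01 mg/L

At the critical point dD/dt = 0, so k_1 L₀ e^(−k_1 t) = k_r D. Substituting D(t) from the Streeter–Phelps equation and solving for t gives
t_c = ln[(k_r/k_1)(1 − D₀(k_r−k_1)/(k_1 L₀))] / (k_r−k_1).
Here k_r−k_1 = 0.8080 d⁻¹ and 1 − D₀(k_r−k_1)/(k_1 L₀) = 1 − 3.25×0.8080/(0.312×25.2) = 0.6660, so
t_c = ln(3.590 × 0.6660) / 0.8080 = 0.8716 / 0.8080 = 1.079 d.
L(t_c) = L₀ e^(−k_1 t_c) = 25.2 × 0.7142 = 18.00 mg/L, and at the critical point k_r D_c = k_1 L, so D_c = (0.312/1.12) × 18.00 = 5.014 mg/L.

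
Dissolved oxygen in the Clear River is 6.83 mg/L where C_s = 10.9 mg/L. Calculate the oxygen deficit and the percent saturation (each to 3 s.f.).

D ≈ 4.07 mg/L; 62.7 % saturation

D = C_s − C = 10.9 − 6.83 = 4.07 mg/L.
% saturation = 6.83/10.9 × 100 = 62.7 %.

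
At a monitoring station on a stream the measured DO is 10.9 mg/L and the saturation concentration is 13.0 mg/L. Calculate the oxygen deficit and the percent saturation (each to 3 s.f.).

D = C_s − C = 13.0 − 10.9 = 2.10 mg/L.
% saturation = 10.9/13.0 × 100 = 83.8 %.

D ≈ 2.10 mg/L; 83.8 % saturation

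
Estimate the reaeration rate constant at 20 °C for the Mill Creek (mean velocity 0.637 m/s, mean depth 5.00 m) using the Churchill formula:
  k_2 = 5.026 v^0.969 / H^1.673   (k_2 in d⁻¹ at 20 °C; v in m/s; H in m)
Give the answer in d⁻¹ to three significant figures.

k_2 ≈ 0.220 d⁻¹

k_2 = 5.026 × 0.637^0.969 / 5.00^1.673 = 5.026 × 0.6460 / 14.77 = 0.2198 d⁻¹.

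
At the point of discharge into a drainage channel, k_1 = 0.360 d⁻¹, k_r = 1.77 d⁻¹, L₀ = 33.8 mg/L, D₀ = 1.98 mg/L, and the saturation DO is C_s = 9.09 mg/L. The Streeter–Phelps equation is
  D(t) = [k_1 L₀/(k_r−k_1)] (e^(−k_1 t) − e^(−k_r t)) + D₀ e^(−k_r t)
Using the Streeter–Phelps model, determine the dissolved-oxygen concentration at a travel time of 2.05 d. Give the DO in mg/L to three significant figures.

k_1 L₀/(k_r−k_1) = 0.360×33.8/(1.77−0.360) = 12.17/1.410 = 8.630 mg/L.
e^(−k_1 t) = e^(−0.360×2.050) = 0.4781; e^(−k_r t) = e^(−1.77×2.050) = 0.02656.
D = 8.630 × (0.4781 − 0.02656) + 1.98 × 0.02656 = 3.896 + 0.05258 = 3.949 mg/L.
DO = C_s − D = 9.09 − 3.949 = 5.141 mg/L.

DO ≈ 5.14 mg/L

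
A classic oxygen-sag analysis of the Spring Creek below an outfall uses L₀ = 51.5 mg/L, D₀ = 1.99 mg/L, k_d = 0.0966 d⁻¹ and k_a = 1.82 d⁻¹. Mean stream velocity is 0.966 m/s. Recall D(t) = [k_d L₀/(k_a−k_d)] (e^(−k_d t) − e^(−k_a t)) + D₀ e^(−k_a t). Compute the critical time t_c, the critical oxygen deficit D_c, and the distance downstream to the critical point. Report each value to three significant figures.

t_c ≈ 1.03 d; D_c ≈ 2.48 mg/L; x_c ≈ 85.6 km

With k_a/k_d = 18.84 and 1 − D₀(k_a−k_d)/(k_d L₀) = 0.3106,
t_c = ln(18.84 × 0.3106) / (1.82 − 0.0966) = ln(5.852) / 1.723 = 1.767/1.723 = 1.025 d.
D_c = (k_d/k_a) L₀ e^(−k_d t_c) = (0.0966/1.82) × 51.5 × e^(−0.0966×1.025) = 0.05308 × 51.5 × 0.9057 = 2.476 mg/L.
x_c = v t_c = 0.966 m/s × 1.025 d × 86400 s/d = 85570 m ≈ 85.6 km.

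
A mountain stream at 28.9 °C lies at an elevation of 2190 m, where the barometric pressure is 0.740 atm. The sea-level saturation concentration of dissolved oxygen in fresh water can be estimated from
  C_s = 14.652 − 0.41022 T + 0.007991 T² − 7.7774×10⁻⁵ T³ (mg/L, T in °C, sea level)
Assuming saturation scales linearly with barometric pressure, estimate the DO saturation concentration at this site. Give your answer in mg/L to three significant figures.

At sea level: C_s = 14.652 − 0.41022×28.9 + 0.007991×28.9² − 7.7774×10⁻⁵×28.9³ = 7.594 mg/L.
Pressure correction: C_s' = 7.594 × 0.740 = 5.619 mg/L.

C_s ≈ 5.62 mg/L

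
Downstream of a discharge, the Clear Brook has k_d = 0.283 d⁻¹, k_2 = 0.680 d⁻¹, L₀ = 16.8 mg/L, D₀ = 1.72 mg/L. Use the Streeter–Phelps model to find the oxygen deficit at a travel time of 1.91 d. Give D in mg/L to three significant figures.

D ≈ 4.18 mg/L

k_d L₀/(k_2−k_d) = 0.283×16.8/(0.680−0.283) = 4.754/0.3970 = 11.98 mg/L.
e^(−k_d t) = e^(−0.283×1.910) = 0.5824; e^(−k_2 t) = e^(−0.680×1.910) = 0.2729.
D = 11.98 × (0.5824 − 0.2729) + 1.72 × 0.2729 = 3.707 + 0.4693 = 4.177 mg/L.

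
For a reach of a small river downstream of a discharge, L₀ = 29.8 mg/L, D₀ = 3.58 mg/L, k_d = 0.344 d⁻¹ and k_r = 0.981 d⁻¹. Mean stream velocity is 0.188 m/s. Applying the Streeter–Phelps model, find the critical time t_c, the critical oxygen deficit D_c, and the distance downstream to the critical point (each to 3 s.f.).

t_c ≈ 1.25 d; D_c ≈ 6.80 mg/L; x_c ≈ 20.3 km

With k_r/k_d = 2.852 and 1 − D₀(k_r−k_d)/(k_d L₀) = 0.7775,
t_c = ln(2.852 × 0.7775) / (0.981 − 0.344) = ln(2.217) / 0.6370 = 0.7963/0.6370 = 1.250 d.
L(t_c) = L₀ e^(−k_d t_c) = 29.8 × 0.6505 = 19.38 mg/L, and at the critical point k_r D_c = k_d L, so D_c = (0.344/0.981) × 19.38 = 6.797 mg/L.
x_c = v t_c = 0.188 m/s × 1.250 d × 86400 s/d = 20310 m ≈ 20.3 km.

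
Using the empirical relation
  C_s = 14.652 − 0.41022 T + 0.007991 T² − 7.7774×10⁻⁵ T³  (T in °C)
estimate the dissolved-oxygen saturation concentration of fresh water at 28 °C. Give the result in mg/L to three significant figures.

C_s ≈ 7.72 mg/L

C_s = 14.652 − 0.41022×28 + 0.007991×28² − 7.7774×10⁻⁵×28³ = 7.723 mg/L.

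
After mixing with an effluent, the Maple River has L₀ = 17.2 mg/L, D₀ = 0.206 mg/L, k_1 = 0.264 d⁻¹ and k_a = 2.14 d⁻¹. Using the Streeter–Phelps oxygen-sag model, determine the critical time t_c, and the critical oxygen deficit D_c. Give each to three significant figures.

t_c ≈ 1.07 d; D_c ≈ 1.60 mg/L

With k_a/k_1 = 8.106 and 1 − D₀(k_a−k_1)/(k_1 L₀) = 0.9149,
t_c = ln(8.106 × 0.9149) / (2.14 − 0.264) = ln(7.416) / 1.876 = 2.004/1.876 = 1.068 d.
D_c = (k_1/k_a) L₀ e^(−k_1 t_c) = (0.264/2.14) × 17.2 × e^(−0.264×1.068) = 0.1234 × 17.2 × 0.7543 = 1.601 mg/L.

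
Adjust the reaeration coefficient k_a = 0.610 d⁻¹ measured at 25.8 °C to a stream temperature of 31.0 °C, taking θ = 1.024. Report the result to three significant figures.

k_a(T₂) = k_a(T₁) · θ^(T₂−T₁) = 0.610 × 1.024^(31.0−25.8)
= 0.610 × 1.024^5.20 = 0.610 × 1.131 = 0.6901 d⁻¹.

k_a ≈ 0.690 d⁻¹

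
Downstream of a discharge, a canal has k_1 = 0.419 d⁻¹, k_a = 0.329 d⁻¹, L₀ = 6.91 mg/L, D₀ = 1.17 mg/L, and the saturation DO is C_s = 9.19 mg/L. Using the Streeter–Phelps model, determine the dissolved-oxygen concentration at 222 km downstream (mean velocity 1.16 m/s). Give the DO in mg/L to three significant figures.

DO ≈ 5.82 mg/L

Travel time t = x/v = 222 km / (1.16 m/s) = 222000 m / 1.16 m/s = 191400 s = 2.215 d.
k_1 L₀/(k_a−k_1) = 0.419×6.91/(0.329−0.419) = 2.895/-0.09000 = -32.17 mg/L.
e^(−k_1 t) = e^(−0.419×2.215) = 0.3953; e^(−k_a t) = e^(−0.329×2.215) = 0.4825.
D = -32.17 × (0.3953 − 0.4825) + 1.17 × 0.4825 = 2.806 + 0.5645 = 3.370 mg/L.
DO = C_s − D = 9.19 − 3.370 = 5.820 mg/L.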